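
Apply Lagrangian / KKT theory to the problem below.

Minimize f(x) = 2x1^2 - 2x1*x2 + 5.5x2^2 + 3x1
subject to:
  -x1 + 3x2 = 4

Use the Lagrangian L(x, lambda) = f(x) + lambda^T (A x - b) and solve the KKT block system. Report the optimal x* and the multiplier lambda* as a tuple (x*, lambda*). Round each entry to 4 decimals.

Form the Lagrangian:
  L(x, lambda) = (1/2) x^T Q x + c^T x + lambda^T (A x - b)
Stationarity (grad_x L = 0): Q x + c + A^T lambda = 0.
Primal feasibility: A x = b.

This gives the KKT block system:
  [ Q   A^T ] [ x     ]   [-c ]
  [ A    0  ] [ lambda ] = [ b ]

Solving the linear system:
  x*      = (-1.3429, 0.8857)
  lambda* = (-4.1429)
  f(x*)   = 6.2714

x* = (-1.3429, 0.8857), lambda* = (-4.1429)


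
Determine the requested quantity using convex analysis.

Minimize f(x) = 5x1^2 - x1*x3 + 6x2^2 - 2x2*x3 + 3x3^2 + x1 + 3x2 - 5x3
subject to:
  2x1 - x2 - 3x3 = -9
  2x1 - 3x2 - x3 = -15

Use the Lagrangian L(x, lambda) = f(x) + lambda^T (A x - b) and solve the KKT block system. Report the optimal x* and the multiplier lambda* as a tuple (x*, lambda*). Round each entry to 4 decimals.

Form the Lagrangian:
  L(x, lambda) = (1/2) x^T Q x + c^T x + lambda^T (A x - b)
Stationarity (grad_x L = 0): Q x + c + A^T lambda = 0.
Primal feasibility: A x = b.

This gives the KKT block system:
  [ Q   A^T ] [ x     ]   [-c ]
  [ A    0  ] [ lambda ] = [ b ]

Solving the linear system:
  x*      = (-1.92, 3.54, 0.54)
  lambda* = (-8.145, 17.515)
  f(x*)   = 97.71

x* = (-1.92, 3.54, 0.54), lambda* = (-8.145, 17.515)


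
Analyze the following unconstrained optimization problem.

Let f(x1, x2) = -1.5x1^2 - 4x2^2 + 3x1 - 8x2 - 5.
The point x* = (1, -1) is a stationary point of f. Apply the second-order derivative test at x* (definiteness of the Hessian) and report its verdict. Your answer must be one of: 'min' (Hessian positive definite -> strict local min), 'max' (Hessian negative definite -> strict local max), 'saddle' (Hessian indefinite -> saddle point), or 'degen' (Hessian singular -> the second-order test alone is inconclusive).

Compute the Hessian H = grad^2 f:
  H = [[-3, 0], [0, -8]]
Verify stationarity: grad f(x*) = H x* + g = (0, 0).
Eigenvalues of H: -8, -3.
Both eigenvalues < 0, so H is negative definite -> x* is a strict local max.

max


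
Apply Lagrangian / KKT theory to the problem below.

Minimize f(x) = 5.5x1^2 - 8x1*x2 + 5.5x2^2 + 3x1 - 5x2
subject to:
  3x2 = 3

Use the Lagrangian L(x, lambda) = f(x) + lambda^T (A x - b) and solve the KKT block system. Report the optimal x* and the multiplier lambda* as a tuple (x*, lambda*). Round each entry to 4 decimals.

Form the Lagrangian:
  L(x, lambda) = (1/2) x^T Q x + c^T x + lambda^T (A x - b)
Stationarity (grad_x L = 0): Q x + c + A^T lambda = 0.
Primal feasibility: A x = b.

This gives the KKT block system:
  [ Q   A^T ] [ x     ]   [-c ]
  [ A    0  ] [ lambda ] = [ b ]

Solving the linear system:
  x*      = (0.4545, 1)
  lambda* = (-0.7879)
  f(x*)   = -0.6364

x* = (0.4545, 1), lambda* = (-0.7879)


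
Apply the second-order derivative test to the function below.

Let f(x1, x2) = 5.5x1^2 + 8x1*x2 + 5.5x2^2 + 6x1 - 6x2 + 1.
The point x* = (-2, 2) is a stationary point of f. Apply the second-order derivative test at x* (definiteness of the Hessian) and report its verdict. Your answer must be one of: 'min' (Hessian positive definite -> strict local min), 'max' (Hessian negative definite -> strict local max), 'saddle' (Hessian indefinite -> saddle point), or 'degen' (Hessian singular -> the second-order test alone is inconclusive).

Compute the Hessian H = grad^2 f:
  H = [[11, 8], [8, 11]]
Verify stationarity: grad f(x*) = H x* + g = (0, 0).
Eigenvalues of H: 3, 19.
Both eigenvalues > 0, so H is positive definite -> x* is a strict local min.

min


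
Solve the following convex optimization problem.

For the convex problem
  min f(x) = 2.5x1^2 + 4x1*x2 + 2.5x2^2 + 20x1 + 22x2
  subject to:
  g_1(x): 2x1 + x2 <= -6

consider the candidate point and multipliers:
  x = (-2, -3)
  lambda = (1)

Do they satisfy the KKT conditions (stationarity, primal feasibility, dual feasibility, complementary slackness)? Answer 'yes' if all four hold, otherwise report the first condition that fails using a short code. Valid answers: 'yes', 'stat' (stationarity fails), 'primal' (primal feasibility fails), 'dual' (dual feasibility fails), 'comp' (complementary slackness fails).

Gradient of f: grad f(x) = Q x + c = (-2, -1)
Constraint values g_i(x) = a_i^T x - b_i:
  g_1((-2, -3)) = -1
Stationarity residual: grad f(x) + sum_i lambda_i a_i = (0, 0)
  -> stationarity OK
Primal feasibility (all g_i <= 0): OK
Dual feasibility (all lambda_i >= 0): OK
Complementary slackness (lambda_i * g_i(x) = 0 for all i): FAILS

Verdict: the first failing condition is complementary_slackness -> comp.

comp


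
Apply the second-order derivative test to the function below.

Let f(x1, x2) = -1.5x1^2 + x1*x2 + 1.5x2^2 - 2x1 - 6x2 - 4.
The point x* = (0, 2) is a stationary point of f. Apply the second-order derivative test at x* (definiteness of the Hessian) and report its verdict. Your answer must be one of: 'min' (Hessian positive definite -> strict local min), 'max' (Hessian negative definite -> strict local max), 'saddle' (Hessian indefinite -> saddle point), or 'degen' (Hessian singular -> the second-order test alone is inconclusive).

Compute the Hessian H = grad^2 f:
  H = [[-3, 1], [1, 3]]
Verify stationarity: grad f(x*) = H x* + g = (0, 0).
Eigenvalues of H: -3.1623, 3.1623.
Eigenvalues have mixed signs, so H is indefinite -> x* is a saddle point.

saddle


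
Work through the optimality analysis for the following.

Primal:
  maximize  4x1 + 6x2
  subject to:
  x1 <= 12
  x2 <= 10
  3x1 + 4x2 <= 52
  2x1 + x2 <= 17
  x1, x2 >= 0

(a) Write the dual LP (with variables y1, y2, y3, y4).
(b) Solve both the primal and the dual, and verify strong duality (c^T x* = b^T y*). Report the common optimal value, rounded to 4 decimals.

The standard primal-dual pair for 'max c^T x s.t. A x <= b, x >= 0' is:
  Dual:  min b^T y  s.t.  A^T y >= c,  y >= 0.

So the dual LP is:
  minimize  12y1 + 10y2 + 52y3 + 17y4
  subject to:
    y1 + 3y3 + 2y4 >= 4
    y2 + 4y3 + y4 >= 6
    y1, y2, y3, y4 >= 0

Solving the primal: x* = (3.5, 10).
  primal value c^T x* = 74.
Solving the dual: y* = (0, 4, 0, 2).
  dual value b^T y* = 74.
Strong duality: c^T x* = b^T y*. Confirmed.

74


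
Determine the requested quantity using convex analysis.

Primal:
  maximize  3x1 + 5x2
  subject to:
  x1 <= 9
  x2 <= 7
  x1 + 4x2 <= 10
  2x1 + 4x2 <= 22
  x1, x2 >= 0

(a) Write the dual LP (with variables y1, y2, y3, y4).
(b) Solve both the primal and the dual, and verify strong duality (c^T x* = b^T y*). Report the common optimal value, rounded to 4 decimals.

The standard primal-dual pair for 'max c^T x s.t. A x <= b, x >= 0' is:
  Dual:  min b^T y  s.t.  A^T y >= c,  y >= 0.

So the dual LP is:
  minimize  9y1 + 7y2 + 10y3 + 22y4
  subject to:
    y1 + y3 + 2y4 >= 3
    y2 + 4y3 + 4y4 >= 5
    y1, y2, y3, y4 >= 0

Solving the primal: x* = (9, 0.25).
  primal value c^T x* = 28.25.
Solving the dual: y* = (1.75, 0, 1.25, 0).
  dual value b^T y* = 28.25.
Strong duality: c^T x* = b^T y*. Confirmed.

28.25


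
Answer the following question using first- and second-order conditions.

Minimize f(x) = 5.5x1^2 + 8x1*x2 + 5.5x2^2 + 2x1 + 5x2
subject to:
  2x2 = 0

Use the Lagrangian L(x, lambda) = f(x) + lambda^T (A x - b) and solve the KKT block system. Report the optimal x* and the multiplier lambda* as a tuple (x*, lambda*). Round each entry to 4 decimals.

Form the Lagrangian:
  L(x, lambda) = (1/2) x^T Q x + c^T x + lambda^T (A x - b)
Stationarity (grad_x L = 0): Q x + c + A^T lambda = 0.
Primal feasibility: A x = b.

This gives the KKT block system:
  [ Q   A^T ] [ x     ]   [-c ]
  [ A    0  ] [ lambda ] = [ b ]

Solving the linear system:
  x*      = (-0.1818, 0)
  lambda* = (-1.7727)
  f(x*)   = -0.1818

x* = (-0.1818, 0), lambda* = (-1.7727)


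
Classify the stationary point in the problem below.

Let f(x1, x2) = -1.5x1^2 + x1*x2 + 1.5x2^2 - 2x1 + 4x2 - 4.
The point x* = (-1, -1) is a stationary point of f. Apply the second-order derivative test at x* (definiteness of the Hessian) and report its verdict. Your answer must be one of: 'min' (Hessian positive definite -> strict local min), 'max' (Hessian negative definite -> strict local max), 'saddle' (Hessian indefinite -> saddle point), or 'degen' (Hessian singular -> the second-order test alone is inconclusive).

Compute the Hessian H = grad^2 f:
  H = [[-3, 1], [1, 3]]
Verify stationarity: grad f(x*) = H x* + g = (0, 0).
Eigenvalues of H: -3.1623, 3.1623.
Eigenvalues have mixed signs, so H is indefinite -> x* is a saddle point.

saddle


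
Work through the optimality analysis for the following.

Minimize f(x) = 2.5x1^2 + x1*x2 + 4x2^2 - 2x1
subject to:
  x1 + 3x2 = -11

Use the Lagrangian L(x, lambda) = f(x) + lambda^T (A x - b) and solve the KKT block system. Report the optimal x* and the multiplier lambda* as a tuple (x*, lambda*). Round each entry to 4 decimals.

Form the Lagrangian:
  L(x, lambda) = (1/2) x^T Q x + c^T x + lambda^T (A x - b)
Stationarity (grad_x L = 0): Q x + c + A^T lambda = 0.
Primal feasibility: A x = b.

This gives the KKT block system:
  [ Q   A^T ] [ x     ]   [-c ]
  [ A    0  ] [ lambda ] = [ b ]

Solving the linear system:
  x*      = (-0.7872, -3.4043)
  lambda* = (9.3404)
  f(x*)   = 52.1596

x* = (-0.7872, -3.4043), lambda* = (9.3404)


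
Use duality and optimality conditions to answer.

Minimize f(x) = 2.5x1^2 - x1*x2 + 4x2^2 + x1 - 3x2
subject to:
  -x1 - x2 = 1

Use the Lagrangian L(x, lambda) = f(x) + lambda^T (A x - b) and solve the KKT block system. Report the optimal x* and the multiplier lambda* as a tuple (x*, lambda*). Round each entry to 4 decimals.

Form the Lagrangian:
  L(x, lambda) = (1/2) x^T Q x + c^T x + lambda^T (A x - b)
Stationarity (grad_x L = 0): Q x + c + A^T lambda = 0.
Primal feasibility: A x = b.

This gives the KKT block system:
  [ Q   A^T ] [ x     ]   [-c ]
  [ A    0  ] [ lambda ] = [ b ]

Solving the linear system:
  x*      = (-0.8667, -0.1333)
  lambda* = (-3.2)
  f(x*)   = 1.3667

x* = (-0.8667, -0.1333), lambda* = (-3.2)


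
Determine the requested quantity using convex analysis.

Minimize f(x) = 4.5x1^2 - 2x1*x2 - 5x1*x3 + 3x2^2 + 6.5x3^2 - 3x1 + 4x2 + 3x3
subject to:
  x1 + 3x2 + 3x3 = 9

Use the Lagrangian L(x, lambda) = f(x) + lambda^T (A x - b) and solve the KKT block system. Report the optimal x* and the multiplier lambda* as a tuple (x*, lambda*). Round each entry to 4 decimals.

Form the Lagrangian:
  L(x, lambda) = (1/2) x^T Q x + c^T x + lambda^T (A x - b)
Stationarity (grad_x L = 0): Q x + c + A^T lambda = 0.
Primal feasibility: A x = b.

This gives the KKT block system:
  [ Q   A^T ] [ x     ]   [-c ]
  [ A    0  ] [ lambda ] = [ b ]

Solving the linear system:
  x*      = (1.5833, 1.3889, 1.0833)
  lambda* = (-3.0556)
  f(x*)   = 15.7778

x* = (1.5833, 1.3889, 1.0833), lambda* = (-3.0556)


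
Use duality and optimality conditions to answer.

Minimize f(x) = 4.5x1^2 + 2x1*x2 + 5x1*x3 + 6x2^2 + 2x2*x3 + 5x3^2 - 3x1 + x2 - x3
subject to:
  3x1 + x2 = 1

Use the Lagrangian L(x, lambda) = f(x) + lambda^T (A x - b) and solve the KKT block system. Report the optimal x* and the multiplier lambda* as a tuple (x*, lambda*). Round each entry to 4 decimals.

Form the Lagrangian:
  L(x, lambda) = (1/2) x^T Q x + c^T x + lambda^T (A x - b)
Stationarity (grad_x L = 0): Q x + c + A^T lambda = 0.
Primal feasibility: A x = b.

This gives the KKT block system:
  [ Q   A^T ] [ x     ]   [-c ]
  [ A    0  ] [ lambda ] = [ b ]

Solving the linear system:
  x*      = (0.3804, -0.1411, -0.062)
  lambda* = (0.0562)
  f(x*)   = -0.6382

x* = (0.3804, -0.1411, -0.062), lambda* = (0.0562)


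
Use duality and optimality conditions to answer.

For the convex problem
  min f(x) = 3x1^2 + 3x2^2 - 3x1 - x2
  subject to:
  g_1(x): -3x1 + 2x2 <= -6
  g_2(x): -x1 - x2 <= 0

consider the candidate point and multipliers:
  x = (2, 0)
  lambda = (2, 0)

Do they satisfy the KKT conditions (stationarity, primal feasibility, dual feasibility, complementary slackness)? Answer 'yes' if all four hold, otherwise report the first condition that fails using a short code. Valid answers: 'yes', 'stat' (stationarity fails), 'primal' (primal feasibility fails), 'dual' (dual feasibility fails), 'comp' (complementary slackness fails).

Gradient of f: grad f(x) = Q x + c = (9, -1)
Constraint values g_i(x) = a_i^T x - b_i:
  g_1((2, 0)) = 0
  g_2((2, 0)) = -2
Stationarity residual: grad f(x) + sum_i lambda_i a_i = (3, 3)
  -> stationarity FAILS
Primal feasibility (all g_i <= 0): OK
Dual feasibility (all lambda_i >= 0): OK
Complementary slackness (lambda_i * g_i(x) = 0 for all i): OK

Verdict: the first failing condition is stationarity -> stat.

stat


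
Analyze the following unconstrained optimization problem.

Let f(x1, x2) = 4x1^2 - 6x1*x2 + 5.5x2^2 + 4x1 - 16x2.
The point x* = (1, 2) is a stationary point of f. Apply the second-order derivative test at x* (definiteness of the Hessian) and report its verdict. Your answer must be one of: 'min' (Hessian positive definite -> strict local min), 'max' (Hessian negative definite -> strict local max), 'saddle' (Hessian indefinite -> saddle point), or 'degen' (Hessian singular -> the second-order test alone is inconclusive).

Compute the Hessian H = grad^2 f:
  H = [[8, -6], [-6, 11]]
Verify stationarity: grad f(x*) = H x* + g = (0, 0).
Eigenvalues of H: 3.3153, 15.6847.
Both eigenvalues > 0, so H is positive definite -> x* is a strict local min.

min


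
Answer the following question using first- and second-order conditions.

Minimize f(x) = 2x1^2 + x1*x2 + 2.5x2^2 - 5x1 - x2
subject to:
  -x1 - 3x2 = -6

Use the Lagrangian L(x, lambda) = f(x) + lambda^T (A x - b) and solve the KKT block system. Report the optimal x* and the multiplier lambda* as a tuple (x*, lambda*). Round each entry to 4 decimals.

Form the Lagrangian:
  L(x, lambda) = (1/2) x^T Q x + c^T x + lambda^T (A x - b)
Stationarity (grad_x L = 0): Q x + c + A^T lambda = 0.
Primal feasibility: A x = b.

This gives the KKT block system:
  [ Q   A^T ] [ x     ]   [-c ]
  [ A    0  ] [ lambda ] = [ b ]

Solving the linear system:
  x*      = (1.5429, 1.4857)
  lambda* = (2.6571)
  f(x*)   = 3.3714

x* = (1.5429, 1.4857), lambda* = (2.6571)


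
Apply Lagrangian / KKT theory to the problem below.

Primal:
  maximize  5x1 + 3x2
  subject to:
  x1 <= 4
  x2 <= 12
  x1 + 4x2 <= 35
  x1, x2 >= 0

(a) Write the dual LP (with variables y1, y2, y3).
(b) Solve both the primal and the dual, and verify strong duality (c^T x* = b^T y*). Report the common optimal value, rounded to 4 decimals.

The standard primal-dual pair for 'max c^T x s.t. A x <= b, x >= 0' is:
  Dual:  min b^T y  s.t.  A^T y >= c,  y >= 0.

So the dual LP is:
  minimize  4y1 + 12y2 + 35y3
  subject to:
    y1 + y3 >= 5
    y2 + 4y3 >= 3
    y1, y2, y3 >= 0

Solving the primal: x* = (4, 7.75).
  primal value c^T x* = 43.25.
Solving the dual: y* = (4.25, 0, 0.75).
  dual value b^T y* = 43.25.
Strong duality: c^T x* = b^T y*. Confirmed.

43.25


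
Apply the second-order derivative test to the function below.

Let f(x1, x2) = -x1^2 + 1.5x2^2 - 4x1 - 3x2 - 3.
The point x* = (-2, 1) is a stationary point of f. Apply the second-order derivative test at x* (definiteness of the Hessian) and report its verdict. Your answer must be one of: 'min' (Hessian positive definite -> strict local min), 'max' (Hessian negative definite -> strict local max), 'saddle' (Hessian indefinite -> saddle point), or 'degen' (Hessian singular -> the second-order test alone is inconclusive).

Compute the Hessian H = grad^2 f:
  H = [[-2, 0], [0, 3]]
Verify stationarity: grad f(x*) = H x* + g = (0, 0).
Eigenvalues of H: -2, 3.
Eigenvalues have mixed signs, so H is indefinite -> x* is a saddle point.

saddle


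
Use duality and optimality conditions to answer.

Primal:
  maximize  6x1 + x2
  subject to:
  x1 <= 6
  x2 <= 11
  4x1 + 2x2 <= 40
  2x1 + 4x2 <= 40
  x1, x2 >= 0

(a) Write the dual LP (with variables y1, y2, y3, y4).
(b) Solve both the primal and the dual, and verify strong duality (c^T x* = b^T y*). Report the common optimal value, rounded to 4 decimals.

The standard primal-dual pair for 'max c^T x s.t. A x <= b, x >= 0' is:
  Dual:  min b^T y  s.t.  A^T y >= c,  y >= 0.

So the dual LP is:
  minimize  6y1 + 11y2 + 40y3 + 40y4
  subject to:
    y1 + 4y3 + 2y4 >= 6
    y2 + 2y3 + 4y4 >= 1
    y1, y2, y3, y4 >= 0

Solving the primal: x* = (6, 7).
  primal value c^T x* = 43.
Solving the dual: y* = (5.5, 0, 0, 0.25).
  dual value b^T y* = 43.
Strong duality: c^T x* = b^T y*. Confirmed.

43


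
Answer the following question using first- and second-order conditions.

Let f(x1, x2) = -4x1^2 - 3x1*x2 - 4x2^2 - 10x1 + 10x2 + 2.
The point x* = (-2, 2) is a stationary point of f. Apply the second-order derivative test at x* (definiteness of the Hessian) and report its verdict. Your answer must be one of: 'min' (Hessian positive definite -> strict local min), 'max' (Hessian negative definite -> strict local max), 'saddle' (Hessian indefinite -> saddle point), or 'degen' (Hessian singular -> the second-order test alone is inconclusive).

Compute the Hessian H = grad^2 f:
  H = [[-8, -3], [-3, -8]]
Verify stationarity: grad f(x*) = H x* + g = (0, 0).
Eigenvalues of H: -11, -5.
Both eigenvalues < 0, so H is negative definite -> x* is a strict local max.

max


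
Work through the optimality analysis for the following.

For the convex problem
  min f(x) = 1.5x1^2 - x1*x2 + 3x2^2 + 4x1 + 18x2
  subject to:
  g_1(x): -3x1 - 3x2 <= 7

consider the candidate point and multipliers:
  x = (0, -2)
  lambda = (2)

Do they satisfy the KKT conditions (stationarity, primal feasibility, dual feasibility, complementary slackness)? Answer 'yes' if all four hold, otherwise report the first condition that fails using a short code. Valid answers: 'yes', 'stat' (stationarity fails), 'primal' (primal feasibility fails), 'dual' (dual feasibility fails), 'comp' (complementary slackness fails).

Gradient of f: grad f(x) = Q x + c = (6, 6)
Constraint values g_i(x) = a_i^T x - b_i:
  g_1((0, -2)) = -1
Stationarity residual: grad f(x) + sum_i lambda_i a_i = (0, 0)
  -> stationarity OK
Primal feasibility (all g_i <= 0): OK
Dual feasibility (all lambda_i >= 0): OK
Complementary slackness (lambda_i * g_i(x) = 0 for all i): FAILS

Verdict: the first failing condition is complementary_slackness -> comp.

comp


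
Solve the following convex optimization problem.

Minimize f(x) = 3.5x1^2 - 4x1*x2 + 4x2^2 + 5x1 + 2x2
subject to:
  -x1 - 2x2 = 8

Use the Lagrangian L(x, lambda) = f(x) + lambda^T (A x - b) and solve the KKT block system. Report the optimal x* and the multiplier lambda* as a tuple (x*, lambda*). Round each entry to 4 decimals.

Form the Lagrangian:
  L(x, lambda) = (1/2) x^T Q x + c^T x + lambda^T (A x - b)
Stationarity (grad_x L = 0): Q x + c + A^T lambda = 0.
Primal feasibility: A x = b.

This gives the KKT block system:
  [ Q   A^T ] [ x     ]   [-c ]
  [ A    0  ] [ lambda ] = [ b ]

Solving the linear system:
  x*      = (-2.7692, -2.6154)
  lambda* = (-3.9231)
  f(x*)   = 6.1538

x* = (-2.7692, -2.6154), lambda* = (-3.9231)


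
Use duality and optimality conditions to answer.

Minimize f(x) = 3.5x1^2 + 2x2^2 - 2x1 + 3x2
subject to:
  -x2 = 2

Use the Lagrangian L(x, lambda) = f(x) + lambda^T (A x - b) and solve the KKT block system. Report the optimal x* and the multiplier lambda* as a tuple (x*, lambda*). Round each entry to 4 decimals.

Form the Lagrangian:
  L(x, lambda) = (1/2) x^T Q x + c^T x + lambda^T (A x - b)
Stationarity (grad_x L = 0): Q x + c + A^T lambda = 0.
Primal feasibility: A x = b.

This gives the KKT block system:
  [ Q   A^T ] [ x     ]   [-c ]
  [ A    0  ] [ lambda ] = [ b ]

Solving the linear system:
  x*      = (0.2857, -2)
  lambda* = (-5)
  f(x*)   = 1.7143

x* = (0.2857, -2), lambda* = (-5)


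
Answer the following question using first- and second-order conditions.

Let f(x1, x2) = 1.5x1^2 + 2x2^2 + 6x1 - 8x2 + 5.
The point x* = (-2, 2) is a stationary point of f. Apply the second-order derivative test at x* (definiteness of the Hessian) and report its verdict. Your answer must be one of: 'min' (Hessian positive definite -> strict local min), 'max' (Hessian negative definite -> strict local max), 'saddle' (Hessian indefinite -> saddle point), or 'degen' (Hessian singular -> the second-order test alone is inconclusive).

Compute the Hessian H = grad^2 f:
  H = [[3, 0], [0, 4]]
Verify stationarity: grad f(x*) = H x* + g = (0, 0).
Eigenvalues of H: 3, 4.
Both eigenvalues > 0, so H is positive definite -> x* is a strict local min.

min


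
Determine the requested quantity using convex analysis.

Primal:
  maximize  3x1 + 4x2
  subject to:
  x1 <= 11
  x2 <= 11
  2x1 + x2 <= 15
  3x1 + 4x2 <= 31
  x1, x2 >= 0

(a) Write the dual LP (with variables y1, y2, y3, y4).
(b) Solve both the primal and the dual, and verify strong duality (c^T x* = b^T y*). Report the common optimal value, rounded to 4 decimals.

The standard primal-dual pair for 'max c^T x s.t. A x <= b, x >= 0' is:
  Dual:  min b^T y  s.t.  A^T y >= c,  y >= 0.

So the dual LP is:
  minimize  11y1 + 11y2 + 15y3 + 31y4
  subject to:
    y1 + 2y3 + 3y4 >= 3
    y2 + y3 + 4y4 >= 4
    y1, y2, y3, y4 >= 0

Solving the primal: x* = (5.8, 3.4).
  primal value c^T x* = 31.
Solving the dual: y* = (0, 0, 0, 1).
  dual value b^T y* = 31.
Strong duality: c^T x* = b^T y*. Confirmed.

31


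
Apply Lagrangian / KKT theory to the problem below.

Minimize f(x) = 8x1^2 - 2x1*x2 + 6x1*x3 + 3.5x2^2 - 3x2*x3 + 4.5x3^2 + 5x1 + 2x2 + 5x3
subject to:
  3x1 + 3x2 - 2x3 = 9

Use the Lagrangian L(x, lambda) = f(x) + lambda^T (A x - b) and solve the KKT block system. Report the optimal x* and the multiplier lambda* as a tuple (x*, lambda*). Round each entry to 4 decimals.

Form the Lagrangian:
  L(x, lambda) = (1/2) x^T Q x + c^T x + lambda^T (A x - b)
Stationarity (grad_x L = 0): Q x + c + A^T lambda = 0.
Primal feasibility: A x = b.

This gives the KKT block system:
  [ Q   A^T ] [ x     ]   [-c ]
  [ A    0  ] [ lambda ] = [ b ]

Solving the linear system:
  x*      = (1.0889, 0.7111, -1.8)
  lambda* = (-3.4)
  f(x*)   = 14.2333

x* = (1.0889, 0.7111, -1.8), lambda* = (-3.4)


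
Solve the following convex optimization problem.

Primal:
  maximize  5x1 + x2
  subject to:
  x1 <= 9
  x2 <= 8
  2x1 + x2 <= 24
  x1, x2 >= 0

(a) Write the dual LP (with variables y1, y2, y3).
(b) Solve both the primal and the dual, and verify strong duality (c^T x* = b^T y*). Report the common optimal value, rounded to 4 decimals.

The standard primal-dual pair for 'max c^T x s.t. A x <= b, x >= 0' is:
  Dual:  min b^T y  s.t.  A^T y >= c,  y >= 0.

So the dual LP is:
  minimize  9y1 + 8y2 + 24y3
  subject to:
    y1 + 2y3 >= 5
    y2 + y3 >= 1
    y1, y2, y3 >= 0

Solving the primal: x* = (9, 6).
  primal value c^T x* = 51.
Solving the dual: y* = (3, 0, 1).
  dual value b^T y* = 51.
Strong duality: c^T x* = b^T y*. Confirmed.

51


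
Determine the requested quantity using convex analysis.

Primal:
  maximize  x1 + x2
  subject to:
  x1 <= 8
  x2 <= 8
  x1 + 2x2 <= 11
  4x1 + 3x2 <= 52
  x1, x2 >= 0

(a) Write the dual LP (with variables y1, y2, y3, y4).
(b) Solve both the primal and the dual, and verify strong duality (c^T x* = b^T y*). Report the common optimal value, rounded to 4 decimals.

The standard primal-dual pair for 'max c^T x s.t. A x <= b, x >= 0' is:
  Dual:  min b^T y  s.t.  A^T y >= c,  y >= 0.

So the dual LP is:
  minimize  8y1 + 8y2 + 11y3 + 52y4
  subject to:
    y1 + y3 + 4y4 >= 1
    y2 + 2y3 + 3y4 >= 1
    y1, y2, y3, y4 >= 0

Solving the primal: x* = (8, 1.5).
  primal value c^T x* = 9.5.
Solving the dual: y* = (0.5, 0, 0.5, 0).
  dual value b^T y* = 9.5.
Strong duality: c^T x* = b^T y*. Confirmed.

9.5


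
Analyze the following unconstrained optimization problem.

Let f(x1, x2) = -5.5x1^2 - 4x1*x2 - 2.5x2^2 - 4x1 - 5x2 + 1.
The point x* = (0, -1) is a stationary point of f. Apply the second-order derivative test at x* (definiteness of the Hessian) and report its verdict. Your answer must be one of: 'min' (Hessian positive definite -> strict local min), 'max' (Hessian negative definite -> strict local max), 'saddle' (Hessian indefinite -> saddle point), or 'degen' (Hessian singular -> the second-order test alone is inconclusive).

Compute the Hessian H = grad^2 f:
  H = [[-11, -4], [-4, -5]]
Verify stationarity: grad f(x*) = H x* + g = (0, 0).
Eigenvalues of H: -13, -3.
Both eigenvalues < 0, so H is negative definite -> x* is a strict local max.

max


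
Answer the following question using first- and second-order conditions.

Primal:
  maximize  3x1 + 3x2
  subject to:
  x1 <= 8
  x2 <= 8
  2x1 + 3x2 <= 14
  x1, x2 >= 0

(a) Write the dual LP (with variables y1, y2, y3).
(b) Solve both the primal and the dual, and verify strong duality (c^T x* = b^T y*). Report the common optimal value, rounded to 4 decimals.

The standard primal-dual pair for 'max c^T x s.t. A x <= b, x >= 0' is:
  Dual:  min b^T y  s.t.  A^T y >= c,  y >= 0.

So the dual LP is:
  minimize  8y1 + 8y2 + 14y3
  subject to:
    y1 + 2y3 >= 3
    y2 + 3y3 >= 3
    y1, y2, y3 >= 0

Solving the primal: x* = (7, 0).
  primal value c^T x* = 21.
Solving the dual: y* = (0, 0, 1.5).
  dual value b^T y* = 21.
Strong duality: c^T x* = b^T y*. Confirmed.

21


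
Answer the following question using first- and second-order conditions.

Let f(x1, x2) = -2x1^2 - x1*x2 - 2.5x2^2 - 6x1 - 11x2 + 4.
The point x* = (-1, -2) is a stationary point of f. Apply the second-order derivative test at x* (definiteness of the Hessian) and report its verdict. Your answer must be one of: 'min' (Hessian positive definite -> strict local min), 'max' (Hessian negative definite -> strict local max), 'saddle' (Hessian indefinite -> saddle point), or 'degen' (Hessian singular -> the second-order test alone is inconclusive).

Compute the Hessian H = grad^2 f:
  H = [[-4, -1], [-1, -5]]
Verify stationarity: grad f(x*) = H x* + g = (0, 0).
Eigenvalues of H: -5.618, -3.382.
Both eigenvalues < 0, so H is negative definite -> x* is a strict local max.

max


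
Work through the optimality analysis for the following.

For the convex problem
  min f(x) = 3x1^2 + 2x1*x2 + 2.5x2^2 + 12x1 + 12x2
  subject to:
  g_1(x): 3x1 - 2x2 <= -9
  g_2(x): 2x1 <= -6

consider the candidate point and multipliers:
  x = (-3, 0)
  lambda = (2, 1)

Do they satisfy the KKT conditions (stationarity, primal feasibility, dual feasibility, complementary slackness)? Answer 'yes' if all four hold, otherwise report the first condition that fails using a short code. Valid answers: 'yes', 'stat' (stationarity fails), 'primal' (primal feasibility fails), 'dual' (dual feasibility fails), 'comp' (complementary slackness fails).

Gradient of f: grad f(x) = Q x + c = (-6, 6)
Constraint values g_i(x) = a_i^T x - b_i:
  g_1((-3, 0)) = 0
  g_2((-3, 0)) = 0
Stationarity residual: grad f(x) + sum_i lambda_i a_i = (2, 2)
  -> stationarity FAILS
Primal feasibility (all g_i <= 0): OK
Dual feasibility (all lambda_i >= 0): OK
Complementary slackness (lambda_i * g_i(x) = 0 for all i): OK

Verdict: the first failing condition is stationarity -> stat.

stat


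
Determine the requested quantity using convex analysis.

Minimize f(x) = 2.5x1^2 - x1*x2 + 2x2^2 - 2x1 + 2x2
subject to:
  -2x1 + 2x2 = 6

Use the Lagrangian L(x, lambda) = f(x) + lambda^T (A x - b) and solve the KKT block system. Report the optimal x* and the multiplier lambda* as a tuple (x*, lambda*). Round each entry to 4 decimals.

Form the Lagrangian:
  L(x, lambda) = (1/2) x^T Q x + c^T x + lambda^T (A x - b)
Stationarity (grad_x L = 0): Q x + c + A^T lambda = 0.
Primal feasibility: A x = b.

This gives the KKT block system:
  [ Q   A^T ] [ x     ]   [-c ]
  [ A    0  ] [ lambda ] = [ b ]

Solving the linear system:
  x*      = (-1.2857, 1.7143)
  lambda* = (-5.0714)
  f(x*)   = 18.2143

x* = (-1.2857, 1.7143), lambda* = (-5.0714)


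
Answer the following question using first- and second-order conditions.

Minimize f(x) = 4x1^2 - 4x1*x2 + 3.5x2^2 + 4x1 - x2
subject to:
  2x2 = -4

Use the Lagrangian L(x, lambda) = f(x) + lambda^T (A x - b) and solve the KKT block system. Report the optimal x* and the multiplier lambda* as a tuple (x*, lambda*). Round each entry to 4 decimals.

Form the Lagrangian:
  L(x, lambda) = (1/2) x^T Q x + c^T x + lambda^T (A x - b)
Stationarity (grad_x L = 0): Q x + c + A^T lambda = 0.
Primal feasibility: A x = b.

This gives the KKT block system:
  [ Q   A^T ] [ x     ]   [-c ]
  [ A    0  ] [ lambda ] = [ b ]

Solving the linear system:
  x*      = (-1.5, -2)
  lambda* = (4.5)
  f(x*)   = 7

x* = (-1.5, -2), lambda* = (4.5)


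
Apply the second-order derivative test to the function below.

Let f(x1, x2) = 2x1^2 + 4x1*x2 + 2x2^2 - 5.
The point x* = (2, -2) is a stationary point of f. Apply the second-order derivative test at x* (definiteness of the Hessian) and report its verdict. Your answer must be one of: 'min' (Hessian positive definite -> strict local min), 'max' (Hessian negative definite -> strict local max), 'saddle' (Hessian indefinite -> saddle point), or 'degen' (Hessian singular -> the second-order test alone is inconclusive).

Compute the Hessian H = grad^2 f:
  H = [[4, 4], [4, 4]]
Verify stationarity: grad f(x*) = H x* + g = (0, 0).
Eigenvalues of H: 0, 8.
H has a zero eigenvalue (singular; positive semidefinite but not definite), so H is neither positive definite, negative definite, nor indefinite. The second-order test alone is inconclusive -> degen.
(Indeed, f is constant along the null direction of H through x*, so x* is not a strict local extremum.)

degen


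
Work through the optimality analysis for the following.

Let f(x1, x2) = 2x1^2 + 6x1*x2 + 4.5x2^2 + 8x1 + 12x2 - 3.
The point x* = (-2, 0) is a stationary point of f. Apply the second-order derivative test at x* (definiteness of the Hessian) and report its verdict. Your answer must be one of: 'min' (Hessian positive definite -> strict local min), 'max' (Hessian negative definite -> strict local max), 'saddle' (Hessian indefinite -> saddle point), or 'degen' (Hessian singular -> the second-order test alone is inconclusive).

Compute the Hessian H = grad^2 f:
  H = [[4, 6], [6, 9]]
Verify stationarity: grad f(x*) = H x* + g = (0, 0).
Eigenvalues of H: 0, 13.
H has a zero eigenvalue (singular; positive semidefinite but not definite), so H is neither positive definite, negative definite, nor indefinite. The second-order test alone is inconclusive -> degen.
(Indeed, f is constant along the null direction of H through x*, so x* is not a strict local extremum.)

degen


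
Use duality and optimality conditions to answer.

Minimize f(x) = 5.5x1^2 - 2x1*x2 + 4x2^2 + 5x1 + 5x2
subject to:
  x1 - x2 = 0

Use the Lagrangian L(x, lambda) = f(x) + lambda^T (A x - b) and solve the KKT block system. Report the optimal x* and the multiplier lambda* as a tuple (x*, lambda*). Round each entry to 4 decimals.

Form the Lagrangian:
  L(x, lambda) = (1/2) x^T Q x + c^T x + lambda^T (A x - b)
Stationarity (grad_x L = 0): Q x + c + A^T lambda = 0.
Primal feasibility: A x = b.

This gives the KKT block system:
  [ Q   A^T ] [ x     ]   [-c ]
  [ A    0  ] [ lambda ] = [ b ]

Solving the linear system:
  x*      = (-0.6667, -0.6667)
  lambda* = (1)
  f(x*)   = -3.3333

x* = (-0.6667, -0.6667), lambda* = (1)


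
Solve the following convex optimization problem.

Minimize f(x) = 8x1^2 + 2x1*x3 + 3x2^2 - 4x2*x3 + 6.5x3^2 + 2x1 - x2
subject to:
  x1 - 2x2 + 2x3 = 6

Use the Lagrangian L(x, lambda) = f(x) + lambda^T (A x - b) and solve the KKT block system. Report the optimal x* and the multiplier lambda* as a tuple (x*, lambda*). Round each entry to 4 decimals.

Form the Lagrangian:
  L(x, lambda) = (1/2) x^T Q x + c^T x + lambda^T (A x - b)
Stationarity (grad_x L = 0): Q x + c + A^T lambda = 0.
Primal feasibility: A x = b.

This gives the KKT block system:
  [ Q   A^T ] [ x     ]   [-c ]
  [ A    0  ] [ lambda ] = [ b ]

Solving the linear system:
  x*      = (0.3351, -2.2875, 0.545)
  lambda* = (-8.4523)
  f(x*)   = 26.8358

x* = (0.3351, -2.2875, 0.545), lambda* = (-8.4523)


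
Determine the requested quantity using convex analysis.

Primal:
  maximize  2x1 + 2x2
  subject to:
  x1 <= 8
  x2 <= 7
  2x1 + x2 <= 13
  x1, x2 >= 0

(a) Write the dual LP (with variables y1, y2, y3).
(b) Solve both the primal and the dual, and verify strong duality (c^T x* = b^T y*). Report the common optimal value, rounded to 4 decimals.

The standard primal-dual pair for 'max c^T x s.t. A x <= b, x >= 0' is:
  Dual:  min b^T y  s.t.  A^T y >= c,  y >= 0.

So the dual LP is:
  minimize  8y1 + 7y2 + 13y3
  subject to:
    y1 + 2y3 >= 2
    y2 + y3 >= 2
    y1, y2, y3 >= 0

Solving the primal: x* = (3, 7).
  primal value c^T x* = 20.
Solving the dual: y* = (0, 1, 1).
  dual value b^T y* = 20.
Strong duality: c^T x* = b^T y*. Confirmed.

20


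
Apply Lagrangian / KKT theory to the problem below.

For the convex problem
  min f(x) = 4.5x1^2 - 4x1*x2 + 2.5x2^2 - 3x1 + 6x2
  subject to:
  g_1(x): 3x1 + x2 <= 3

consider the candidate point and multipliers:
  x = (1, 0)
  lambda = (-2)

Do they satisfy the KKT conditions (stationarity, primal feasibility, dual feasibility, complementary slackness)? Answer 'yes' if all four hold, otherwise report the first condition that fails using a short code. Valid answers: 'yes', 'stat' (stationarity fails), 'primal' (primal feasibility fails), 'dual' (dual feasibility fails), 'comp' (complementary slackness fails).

Gradient of f: grad f(x) = Q x + c = (6, 2)
Constraint values g_i(x) = a_i^T x - b_i:
  g_1((1, 0)) = 0
Stationarity residual: grad f(x) + sum_i lambda_i a_i = (0, 0)
  -> stationarity OK
Primal feasibility (all g_i <= 0): OK
Dual feasibility (all lambda_i >= 0): FAILS
Complementary slackness (lambda_i * g_i(x) = 0 for all i): OK

Verdict: the first failing condition is dual_feasibility -> dual.

dual


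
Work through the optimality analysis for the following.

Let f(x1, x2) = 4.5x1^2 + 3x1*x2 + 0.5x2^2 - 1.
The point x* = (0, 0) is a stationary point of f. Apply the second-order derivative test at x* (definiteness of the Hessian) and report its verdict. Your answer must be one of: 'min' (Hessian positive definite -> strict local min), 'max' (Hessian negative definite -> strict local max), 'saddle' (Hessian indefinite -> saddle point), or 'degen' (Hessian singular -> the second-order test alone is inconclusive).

Compute the Hessian H = grad^2 f:
  H = [[9, 3], [3, 1]]
Verify stationarity: grad f(x*) = H x* + g = (0, 0).
Eigenvalues of H: 0, 10.
H has a zero eigenvalue (singular; positive semidefinite but not definite), so H is neither positive definite, negative definite, nor indefinite. The second-order test alone is inconclusive -> degen.
(Indeed, f is constant along the null direction of H through x*, so x* is not a strict local extremum.)

degen


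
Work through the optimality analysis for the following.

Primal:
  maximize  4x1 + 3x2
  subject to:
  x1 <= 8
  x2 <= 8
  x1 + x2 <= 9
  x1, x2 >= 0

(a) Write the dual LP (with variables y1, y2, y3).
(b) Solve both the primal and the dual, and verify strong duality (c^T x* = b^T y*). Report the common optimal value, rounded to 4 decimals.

The standard primal-dual pair for 'max c^T x s.t. A x <= b, x >= 0' is:
  Dual:  min b^T y  s.t.  A^T y >= c,  y >= 0.

So the dual LP is:
  minimize  8y1 + 8y2 + 9y3
  subject to:
    y1 + y3 >= 4
    y2 + y3 >= 3
    y1, y2, y3 >= 0

Solving the primal: x* = (8, 1).
  primal value c^T x* = 35.
Solving the dual: y* = (1, 0, 3).
  dual value b^T y* = 35.
Strong duality: c^T x* = b^T y*. Confirmed.

35


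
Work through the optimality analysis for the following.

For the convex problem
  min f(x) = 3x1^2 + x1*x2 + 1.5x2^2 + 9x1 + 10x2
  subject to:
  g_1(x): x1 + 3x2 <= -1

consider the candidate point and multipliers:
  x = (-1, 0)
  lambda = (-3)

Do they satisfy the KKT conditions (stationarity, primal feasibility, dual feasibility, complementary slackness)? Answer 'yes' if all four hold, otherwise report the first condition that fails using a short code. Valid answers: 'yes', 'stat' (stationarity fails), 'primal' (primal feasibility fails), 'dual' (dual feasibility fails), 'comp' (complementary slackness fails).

Gradient of f: grad f(x) = Q x + c = (3, 9)
Constraint values g_i(x) = a_i^T x - b_i:
  g_1((-1, 0)) = 0
Stationarity residual: grad f(x) + sum_i lambda_i a_i = (0, 0)
  -> stationarity OK
Primal feasibility (all g_i <= 0): OK
Dual feasibility (all lambda_i >= 0): FAILS
Complementary slackness (lambda_i * g_i(x) = 0 for all i): OK

Verdict: the first failing condition is dual_feasibility -> dual.

dual


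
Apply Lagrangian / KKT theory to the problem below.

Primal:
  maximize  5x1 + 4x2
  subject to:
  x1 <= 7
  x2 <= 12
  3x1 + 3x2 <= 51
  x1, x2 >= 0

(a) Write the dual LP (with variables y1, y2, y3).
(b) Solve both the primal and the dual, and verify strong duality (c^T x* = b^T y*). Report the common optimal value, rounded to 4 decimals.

The standard primal-dual pair for 'max c^T x s.t. A x <= b, x >= 0' is:
  Dual:  min b^T y  s.t.  A^T y >= c,  y >= 0.

So the dual LP is:
  minimize  7y1 + 12y2 + 51y3
  subject to:
    y1 + 3y3 >= 5
    y2 + 3y3 >= 4
    y1, y2, y3 >= 0

Solving the primal: x* = (7, 10).
  primal value c^T x* = 75.
Solving the dual: y* = (1, 0, 1.3333).
  dual value b^T y* = 75.
Strong duality: c^T x* = b^T y*. Confirmed.

75


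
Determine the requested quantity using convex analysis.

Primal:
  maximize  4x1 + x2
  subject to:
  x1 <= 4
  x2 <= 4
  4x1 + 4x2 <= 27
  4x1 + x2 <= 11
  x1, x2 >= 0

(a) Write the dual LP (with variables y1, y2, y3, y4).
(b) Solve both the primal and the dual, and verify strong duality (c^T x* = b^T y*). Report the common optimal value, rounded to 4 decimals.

The standard primal-dual pair for 'max c^T x s.t. A x <= b, x >= 0' is:
  Dual:  min b^T y  s.t.  A^T y >= c,  y >= 0.

So the dual LP is:
  minimize  4y1 + 4y2 + 27y3 + 11y4
  subject to:
    y1 + 4y3 + 4y4 >= 4
    y2 + 4y3 + y4 >= 1
    y1, y2, y3, y4 >= 0

Solving the primal: x* = (2.75, 0).
  primal value c^T x* = 11.
Solving the dual: y* = (0, 0, 0, 1).
  dual value b^T y* = 11.
Strong duality: c^T x* = b^T y*. Confirmed.

11


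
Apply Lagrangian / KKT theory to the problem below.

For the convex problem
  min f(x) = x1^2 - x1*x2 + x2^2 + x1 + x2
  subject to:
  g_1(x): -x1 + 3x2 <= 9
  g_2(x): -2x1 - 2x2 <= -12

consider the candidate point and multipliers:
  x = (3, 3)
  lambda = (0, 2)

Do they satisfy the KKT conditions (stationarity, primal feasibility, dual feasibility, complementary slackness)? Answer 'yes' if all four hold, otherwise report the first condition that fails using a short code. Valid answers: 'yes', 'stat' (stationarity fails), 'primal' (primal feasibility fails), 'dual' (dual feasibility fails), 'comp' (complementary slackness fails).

Gradient of f: grad f(x) = Q x + c = (4, 4)
Constraint values g_i(x) = a_i^T x - b_i:
  g_1((3, 3)) = -3
  g_2((3, 3)) = 0
Stationarity residual: grad f(x) + sum_i lambda_i a_i = (0, 0)
  -> stationarity OK
Primal feasibility (all g_i <= 0): OK
Dual feasibility (all lambda_i >= 0): OK
Complementary slackness (lambda_i * g_i(x) = 0 for all i): OK

Verdict: yes, KKT holds.

yes


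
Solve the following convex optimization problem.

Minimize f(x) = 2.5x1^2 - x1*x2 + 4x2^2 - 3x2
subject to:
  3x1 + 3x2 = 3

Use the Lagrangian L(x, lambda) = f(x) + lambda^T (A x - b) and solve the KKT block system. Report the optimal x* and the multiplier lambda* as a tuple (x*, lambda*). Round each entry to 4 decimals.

Form the Lagrangian:
  L(x, lambda) = (1/2) x^T Q x + c^T x + lambda^T (A x - b)
Stationarity (grad_x L = 0): Q x + c + A^T lambda = 0.
Primal feasibility: A x = b.

This gives the KKT block system:
  [ Q   A^T ] [ x     ]   [-c ]
  [ A    0  ] [ lambda ] = [ b ]

Solving the linear system:
  x*      = (0.4, 0.6)
  lambda* = (-0.4667)
  f(x*)   = -0.2

x* = (0.4, 0.6), lambda* = (-0.4667)


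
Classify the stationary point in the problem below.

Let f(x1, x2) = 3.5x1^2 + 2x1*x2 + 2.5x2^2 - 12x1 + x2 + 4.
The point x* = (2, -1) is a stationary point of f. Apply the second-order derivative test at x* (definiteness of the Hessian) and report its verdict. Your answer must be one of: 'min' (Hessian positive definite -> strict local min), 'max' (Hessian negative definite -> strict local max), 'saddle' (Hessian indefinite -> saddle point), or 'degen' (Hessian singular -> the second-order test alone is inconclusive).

Compute the Hessian H = grad^2 f:
  H = [[7, 2], [2, 5]]
Verify stationarity: grad f(x*) = H x* + g = (0, 0).
Eigenvalues of H: 3.7639, 8.2361.
Both eigenvalues > 0, so H is positive definite -> x* is a strict local min.

min
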